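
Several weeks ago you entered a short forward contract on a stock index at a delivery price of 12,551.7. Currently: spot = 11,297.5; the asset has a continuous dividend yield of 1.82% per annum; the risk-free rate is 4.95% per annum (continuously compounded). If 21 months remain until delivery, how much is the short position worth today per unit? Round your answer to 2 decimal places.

Current fair forward for the remaining 21 months: F = S·e^((r − q)·T), (r − q) = 0.0495 − 0.0182 = 0.0313
F = 11297.5 · e^(0.0313 × 21/12) = 11297.5 × 1.05630292 = 11933.5822
Value of long forward = (F − K)·e^(−rT) = (11933.5822 − 12551.7) · e^(−0.0495·21/12)
= -618.1178 × 0.91702091 = -566.83
Short position value = −(long value) = 566.83

566.83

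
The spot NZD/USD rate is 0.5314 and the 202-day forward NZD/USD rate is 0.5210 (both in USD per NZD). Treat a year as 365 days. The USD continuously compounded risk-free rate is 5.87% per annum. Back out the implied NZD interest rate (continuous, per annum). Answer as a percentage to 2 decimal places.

F = S·e^((r_USD − r_NZD)T) ⇒ r_NZD = r_USD − ln(F/S)/T
ln(0.5210/0.5314) = -0.019765; /(202/365) = -0.035714
r_NZD = 0.0587 + 0.035714 = 0.094414
r_NZD = 9.44%

9.44%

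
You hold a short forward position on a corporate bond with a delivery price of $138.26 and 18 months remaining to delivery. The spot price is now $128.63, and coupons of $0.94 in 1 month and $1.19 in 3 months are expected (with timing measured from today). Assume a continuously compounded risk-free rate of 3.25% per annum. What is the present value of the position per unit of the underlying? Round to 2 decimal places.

$5.17

PV(remaining coupons) I = 0.94·e^(−0.0325·1/12) + 1.19·e^(−0.0325·3/12) = 2.1178
Current forward F = (S − I)·e^(rT) = (128.63 − 2.1178)·e^(0.0325·18/12) = 126.5122 × 1.049958 = 132.8325
Value (long) = (F − K)·e^(−rT) = (132.8325 − 138.26) × 0.952419 = -5.1693
Short position value = −(long value) = $5.17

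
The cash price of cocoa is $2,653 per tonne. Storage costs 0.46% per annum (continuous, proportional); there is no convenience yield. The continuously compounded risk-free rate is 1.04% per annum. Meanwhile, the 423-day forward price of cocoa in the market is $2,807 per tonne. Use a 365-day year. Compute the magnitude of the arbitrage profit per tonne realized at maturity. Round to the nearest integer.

Fair forward: F* = S·e^(carry·T), with carry = (r + u) = 0.0104 + 0.0046 = 0.0150
F* = 2653 · e^(0.0150 × 423/365) = 2653 · e^0.017384 = 2653 × 1.017536 = $2699.5230
Market $2807 > fair $2699.5230: forward overpriced → cash-and-carry (buy spot, short the forward).
At maturity, profit = |F_mkt − F*| = |2807 − 2699.5230| = $107 per tonne

$107 per tonne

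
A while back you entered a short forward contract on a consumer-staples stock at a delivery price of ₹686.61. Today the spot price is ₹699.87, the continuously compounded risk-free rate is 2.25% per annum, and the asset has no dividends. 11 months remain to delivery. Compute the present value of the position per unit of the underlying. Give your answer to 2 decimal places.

-₹27.28

Current fair forward for the remaining 11 months: F = S·e^(r·T), r = 0.0225
F = 699.87 · e^(0.0225 × 11/12) = 699.87 × 1.020839 = 714.4546
Value of long forward = (F − K)·e^(−rT) = (714.4546 − 686.61) · e^(−0.0225·11/12)
= 27.8446 × 0.979586 = 27.28
Short position value = −(long value) = -₹27.28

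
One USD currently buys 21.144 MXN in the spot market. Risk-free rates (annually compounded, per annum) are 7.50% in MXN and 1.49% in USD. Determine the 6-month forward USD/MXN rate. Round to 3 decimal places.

By covered interest parity, F = S · (1+r_MXN)^T / (1+r_USD)^T
= 21.144 × 1.036822 / 1.007422 = 21.144 × 1.029183
F = 21.761 MXN per USD

21.761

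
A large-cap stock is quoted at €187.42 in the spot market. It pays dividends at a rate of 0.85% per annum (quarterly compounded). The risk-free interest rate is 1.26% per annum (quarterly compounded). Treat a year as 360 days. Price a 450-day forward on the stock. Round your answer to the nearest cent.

€188.38

F = S · (1+r/4)^(4T) / (1+q/4)^(4T)
= 187.42 × 1.015850 / 1.010670 = 187.42 × 1.005125
F = €188.38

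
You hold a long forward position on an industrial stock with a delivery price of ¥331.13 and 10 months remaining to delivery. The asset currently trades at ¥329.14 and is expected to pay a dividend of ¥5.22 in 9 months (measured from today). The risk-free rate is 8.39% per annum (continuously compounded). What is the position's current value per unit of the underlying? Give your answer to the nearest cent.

¥15.47

PV(remaining dividends) I = 5.22·e^(−0.0839·9/12) = 4.9017
Current forward F = (S − I)·e^(rT) = (329.14 − 4.9017)·e^(0.0839·10/12) = 324.2383 × 1.072419 = 347.7193
Value (long) = (F − K)·e^(−rT) = (347.7193 − 331.13) × 0.932472 = 15.4691
Value = ¥15.47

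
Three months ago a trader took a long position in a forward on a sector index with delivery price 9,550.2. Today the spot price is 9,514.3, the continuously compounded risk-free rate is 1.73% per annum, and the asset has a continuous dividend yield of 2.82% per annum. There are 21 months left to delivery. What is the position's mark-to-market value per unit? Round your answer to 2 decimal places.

Current fair forward for the remaining 21 months: F = S·e^((r − q)·T), (r − q) = 0.0173 − 0.0282 = -0.0109
F = 9514.3 · e^(-0.0109 × 21/12) = 9514.3 × 0.98110578 = 9334.5347
Value of long forward = (F − K)·e^(−rT) = (9334.5347 − 9550.2) · e^(−0.0173·21/12)
= -215.6653 × 0.97017870 = -209.23

-209.23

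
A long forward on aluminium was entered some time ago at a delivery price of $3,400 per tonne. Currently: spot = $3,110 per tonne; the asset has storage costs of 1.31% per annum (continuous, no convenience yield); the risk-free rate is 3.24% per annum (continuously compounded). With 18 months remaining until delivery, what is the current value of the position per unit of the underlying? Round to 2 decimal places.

-$67.00 per tonne

Current fair forward for the remaining 18 months: F = S·e^((r + u)·T), (r + u) = 0.0324 + 0.0131 = 0.0455
F = 3110 · e^(0.0455 × 18/12) = 3110 × 1.07063293 = 3329.6684
Value of long forward = (F − K)·e^(−rT) = (3329.6684 − 3400) · e^(−0.0324·18/12)
= -70.3316 × 0.95256208 = -67.00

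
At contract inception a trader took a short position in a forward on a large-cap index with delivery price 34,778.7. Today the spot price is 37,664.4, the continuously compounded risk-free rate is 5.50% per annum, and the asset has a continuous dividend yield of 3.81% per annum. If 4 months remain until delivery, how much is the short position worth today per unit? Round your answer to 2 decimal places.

-3042.19

Current fair forward for the remaining 4 months: F = S·e^((r − q)·T), (r − q) = 0.0550 − 0.0381 = 0.0169
F = 37664.4 · e^(0.0169 × 4/12) = 37664.4 × 1.00564923 = 37877.1749
Value of long forward = (F − K)·e^(−rT) = (37877.1749 − 34778.7) · e^(−0.0550·4/12)
= 3098.4749 × 0.98183370 = 3042.19
Short position value = −(long value) = -3042.19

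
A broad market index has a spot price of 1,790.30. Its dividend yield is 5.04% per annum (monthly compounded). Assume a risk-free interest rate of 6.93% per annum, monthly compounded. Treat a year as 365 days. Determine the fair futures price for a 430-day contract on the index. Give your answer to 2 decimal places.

F = S · (1+r/12)^(12T) / (1+q/12)^(12T)
= 1790.30 × 1.08481152 / 1.06104153 = 1790.30 × 1.02240251
F = 1,830.41

1,830.41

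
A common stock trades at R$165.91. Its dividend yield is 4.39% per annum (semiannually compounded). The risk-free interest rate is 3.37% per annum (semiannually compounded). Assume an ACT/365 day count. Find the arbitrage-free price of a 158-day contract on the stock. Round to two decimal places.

R$165.19

F = S · (1+r/2)^(2T) / (1+q/2)^(2T)
= 165.91 × 1.014572 / 1.018976 = 165.91 × 0.995678
F = R$165.19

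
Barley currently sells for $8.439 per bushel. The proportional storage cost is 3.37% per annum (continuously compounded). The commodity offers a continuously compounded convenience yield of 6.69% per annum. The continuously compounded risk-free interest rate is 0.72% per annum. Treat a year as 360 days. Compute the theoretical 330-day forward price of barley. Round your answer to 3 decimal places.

Net carry = r + u − y = 0.0072 + 0.0337 − 0.0669 = -0.0260
F = S·e^((r+u−y)T) = 8.439 · e^(-0.0260 × 330/360) = 8.439 · e^-0.023833
= 8.439 × 0.976449 = $8.240 per bushel

$8.240 per bushel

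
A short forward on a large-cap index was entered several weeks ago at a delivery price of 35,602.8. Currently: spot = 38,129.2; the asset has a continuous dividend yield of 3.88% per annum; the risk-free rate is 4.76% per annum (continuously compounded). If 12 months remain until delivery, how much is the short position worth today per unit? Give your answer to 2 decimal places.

-2730.31

Current fair forward for the remaining 12 months: F = S·e^((r − q)·T), (r − q) = 0.0476 − 0.0388 = 0.0088
F = 38129.2 · e^(0.0088 × 12/12) = 38129.2 × 1.00883883 = 38466.2175
Value of long forward = (F − K)·e^(−rT) = (38466.2175 − 35602.8) · e^(−0.0476·12/12)
= 2863.4175 × 0.95351512 = 2730.31
Short position value = −(long value) = -2730.31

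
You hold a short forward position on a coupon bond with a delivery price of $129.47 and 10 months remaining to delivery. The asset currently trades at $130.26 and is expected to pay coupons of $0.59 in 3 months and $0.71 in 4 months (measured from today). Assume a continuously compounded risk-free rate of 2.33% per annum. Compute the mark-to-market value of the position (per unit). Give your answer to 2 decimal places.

PV(remaining coupons) I = 0.59·e^(−0.0233·3/12) + 0.71·e^(−0.0233·4/12) = 1.2911
Current forward F = (S − I)·e^(rT) = (130.26 − 1.2911)·e^(0.0233·10/12) = 128.9689 × 1.019606 = 131.4975
Value (long) = (F − K)·e^(−rT) = (131.4975 − 129.47) × 0.980771 = 1.9885
Short position value = −(long value) = -$1.99

-$1.99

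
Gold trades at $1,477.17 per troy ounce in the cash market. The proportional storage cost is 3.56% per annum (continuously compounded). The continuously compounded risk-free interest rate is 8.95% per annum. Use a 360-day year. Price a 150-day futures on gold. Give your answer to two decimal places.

Net carry = r + u − y = 0.0895 + 0.0356 − 0.0000 = 0.1251
F = S·e^((r+u−y)T) = 1477.17 · e^(0.1251 × 150/360) = 1477.17 · e^0.05212500
= 1477.17 × 1.05350742 = $1,556.21 per troy ounce

$1,556.21 per troy ounce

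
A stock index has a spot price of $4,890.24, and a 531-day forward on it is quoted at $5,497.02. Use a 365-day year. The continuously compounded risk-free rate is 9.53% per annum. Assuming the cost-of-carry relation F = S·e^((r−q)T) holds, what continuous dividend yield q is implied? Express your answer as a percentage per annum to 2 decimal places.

1.49%

From F = S·e^((r−q)T): (r − q) = ln(F/S)/T
ln(5497.02/4890.24) = ln(1.124080) = 0.116965
(r − q) = 0.116965 / (531/365) = 0.080400
q = r − ln(F/S)/T = 0.0953 − 0.080400 = 0.014900
q = 1.49%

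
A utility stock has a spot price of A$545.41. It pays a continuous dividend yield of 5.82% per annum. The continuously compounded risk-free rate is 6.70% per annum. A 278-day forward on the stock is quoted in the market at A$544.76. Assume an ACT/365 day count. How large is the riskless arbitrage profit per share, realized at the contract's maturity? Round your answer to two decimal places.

Fair forward: F* = S·e^(carry·T), with carry = (r − q) = 0.0670 − 0.0582 = 0.0088
F* = 545.41 · e^(0.0088 × 278/365) = 545.41 · e^0.006702 = 545.41 × 1.006725 = A$549.0779
Market A$544.76 < fair A$549.0779: forward underpriced → reverse cash-and-carry (short spot, go long the forward).
At maturity, profit = |F_mkt − F*| = |544.76 − 549.0779| = A$4.32 per share

A$4.32 per share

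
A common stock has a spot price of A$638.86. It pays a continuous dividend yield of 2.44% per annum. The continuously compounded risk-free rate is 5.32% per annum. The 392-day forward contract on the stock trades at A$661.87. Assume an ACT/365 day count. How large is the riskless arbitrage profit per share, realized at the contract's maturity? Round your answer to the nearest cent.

A$2.94 per share

Fair forward: F* = S·e^(carry·T), with carry = (r − q) = 0.0532 − 0.0244 = 0.0288
F* = 638.86 · e^(0.0288 × 392/365) = 638.86 · e^0.030930 = 638.86 × 1.031413 = A$658.9285
Market A$661.87 > fair A$658.9285: forward overpriced → cash-and-carry (buy spot, short the forward).
At maturity, profit = |F_mkt − F*| = |661.87 − 658.9285| = A$2.94 per share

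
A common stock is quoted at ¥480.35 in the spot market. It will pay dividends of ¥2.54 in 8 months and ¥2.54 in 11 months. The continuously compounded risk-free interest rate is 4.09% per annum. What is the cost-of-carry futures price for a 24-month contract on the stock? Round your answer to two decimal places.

PV(dividends) I = 2.54·e^(−0.0409·8/12) + 2.54·e^(−0.0409·11/12)
I = 2.4717 + 2.4465 = 4.9182
F = (S − I)·e^(rT) = (480.35 − 4.9182) · e^(0.0409·24/12)
= 475.4318 · e^0.081800 = 475.4318 × 1.085239 = ¥515.96

¥515.96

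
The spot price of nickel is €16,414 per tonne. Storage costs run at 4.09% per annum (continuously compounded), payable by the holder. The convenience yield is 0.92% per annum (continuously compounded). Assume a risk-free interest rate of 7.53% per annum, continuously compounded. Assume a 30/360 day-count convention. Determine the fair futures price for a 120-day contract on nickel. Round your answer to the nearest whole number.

Net carry = r + u − y = 0.0753 + 0.0409 − 0.0092 = 0.1070
F = S·e^((r+u−y)T) = 16414 · e^(0.1070 × 120/360) = 16414 · e^0.035667
= 16414 × 1.036311 = €17,010 per tonne

€17,010 per tonne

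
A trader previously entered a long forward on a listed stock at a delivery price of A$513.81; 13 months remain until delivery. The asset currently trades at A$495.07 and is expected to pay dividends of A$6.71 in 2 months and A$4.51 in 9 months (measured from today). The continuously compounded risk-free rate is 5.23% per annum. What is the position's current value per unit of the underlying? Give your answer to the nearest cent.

PV(remaining dividends) I = 6.71·e^(−0.0523·2/12) + 4.51·e^(−0.0523·9/12) = 10.9883
Current forward F = (S − I)·e^(rT) = (495.07 − 10.9883)·e^(0.0523·13/12) = 484.0817 × 1.058294 = 512.3008
Value (long) = (F − K)·e^(−rT) = (512.3008 − 513.81) × 0.944917 = -1.4261
Value = -A$1.43

-A$1.43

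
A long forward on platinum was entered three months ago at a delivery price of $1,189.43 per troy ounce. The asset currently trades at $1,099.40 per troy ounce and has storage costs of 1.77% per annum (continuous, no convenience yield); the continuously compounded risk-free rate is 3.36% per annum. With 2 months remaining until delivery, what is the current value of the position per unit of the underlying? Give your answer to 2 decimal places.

-$80.14 per troy ounce

Current fair forward for the remaining 2 months: F = S·e^((r + u)·T), (r + u) = 0.0336 + 0.0177 = 0.0513
F = 1099.40 · e^(0.0513 × 2/12) = 1099.40 × 1.00858666 = 1108.8402
Value of long forward = (F − K)·e^(−rT) = (1108.8402 − 1189.43) · e^(−0.0336·2/12)
= -80.5898 × 0.99441565 = -80.14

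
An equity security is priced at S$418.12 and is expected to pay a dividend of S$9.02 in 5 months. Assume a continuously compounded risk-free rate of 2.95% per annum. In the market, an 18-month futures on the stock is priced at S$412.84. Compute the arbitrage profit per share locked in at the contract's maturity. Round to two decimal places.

PV(dividends) I = 9.02·e^(−0.0295·5/12) = 8.9098
Fair futures F* = (S − I)·e^(rT) = (418.12 − 8.9098)·e^0.044250 = 409.2102 × 1.045244 = 427.7245
Market S$412.84 < fair 427.7245: forward underpriced → reverse cash-and-carry (short the stock, invest proceeds at r, pay the dividends, go long the forward).
Profit at T = |F_mkt − F*| = |412.84 − 427.7245| = S$14.88 per share

S$14.88 per share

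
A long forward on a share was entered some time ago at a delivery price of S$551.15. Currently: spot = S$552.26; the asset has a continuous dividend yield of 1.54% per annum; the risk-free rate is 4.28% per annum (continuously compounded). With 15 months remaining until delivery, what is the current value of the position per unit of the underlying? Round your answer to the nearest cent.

S$19.29

Current fair forward for the remaining 15 months: F = S·e^((r − q)·T), (r − q) = 0.0428 − 0.0154 = 0.0274
F = 552.26 · e^(0.0274 × 15/12) = 552.26 × 1.034843 = 571.5024
Value of long forward = (F − K)·e^(−rT) = (571.5024 − 551.15) · e^(−0.0428·15/12)
= 20.3524 × 0.947906 = 19.29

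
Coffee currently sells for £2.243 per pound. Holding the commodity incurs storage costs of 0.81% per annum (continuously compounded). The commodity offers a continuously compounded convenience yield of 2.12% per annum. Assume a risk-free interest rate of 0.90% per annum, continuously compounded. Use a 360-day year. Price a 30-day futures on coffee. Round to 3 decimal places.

Net carry = r + u − y = 0.0090 + 0.0081 − 0.0212 = -0.0041
F = S·e^((r+u−y)T) = 2.243 · e^(-0.0041 × 30/360) = 2.243 · e^-0.000342
= 2.243 × 0.999658 = £2.242 per pound

£2.242 per pound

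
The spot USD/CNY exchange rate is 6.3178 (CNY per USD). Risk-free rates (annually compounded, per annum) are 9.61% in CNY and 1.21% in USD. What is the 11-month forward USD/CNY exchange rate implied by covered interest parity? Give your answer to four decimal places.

By covered interest parity, F = S · (1+r_CNY)^T / (1+r_USD)^T
= 6.3178 × 1.087751 / 1.011086 = 6.3178 × 1.075824
F = 6.7968 CNY per USD

6.7968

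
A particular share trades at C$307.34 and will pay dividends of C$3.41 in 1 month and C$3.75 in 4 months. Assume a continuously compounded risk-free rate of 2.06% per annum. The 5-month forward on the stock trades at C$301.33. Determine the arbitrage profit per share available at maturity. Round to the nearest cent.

C$1.47 per share

PV(dividends) I = 3.41·e^(−0.0206·1/12) + 3.75·e^(−0.0206·4/12) = 7.1285
Fair forward F* = (S − I)·e^(rT) = (307.34 − 7.1285)·e^0.008583 = 300.2115 × 1.008620 = 302.7993
Market C$301.33 < fair 302.7993: forward underpriced → reverse cash-and-carry (short the stock, invest proceeds at r, pay the dividends, go long the forward).
Profit at T = |F_mkt − F*| = |301.33 − 302.7993| = C$1.47 per share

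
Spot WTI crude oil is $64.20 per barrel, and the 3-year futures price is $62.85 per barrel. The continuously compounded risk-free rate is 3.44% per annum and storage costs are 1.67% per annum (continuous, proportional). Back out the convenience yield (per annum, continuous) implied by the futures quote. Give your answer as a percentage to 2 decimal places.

F = S·e^((r+u−y)T) ⇒ (r+u−y) = ln(F/S)/T
ln(62.85/64.20) = -0.021252; /T ⇒ -0.007084
y = r + u − ln(F/S)/T = 0.0344 + 0.0167 + 0.007084 = 0.058184
y = 5.82%

5.82%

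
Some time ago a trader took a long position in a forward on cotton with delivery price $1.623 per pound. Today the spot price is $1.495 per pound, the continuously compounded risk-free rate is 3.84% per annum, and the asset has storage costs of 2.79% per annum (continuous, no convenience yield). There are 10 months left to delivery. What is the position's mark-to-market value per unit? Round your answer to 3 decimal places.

-$0.042 per pound

Current fair forward for the remaining 10 months: F = S·e^((r + u)·T), (r + u) = 0.0384 + 0.0279 = 0.0663
F = 1.495 · e^(0.0663 × 10/12) = 1.495 × 1.056805 = 1.5799
Value of long forward = (F − K)·e^(−rT) = (1.5799 − 1.623) · e^(−0.0384·10/12)
= -0.0431 × 0.968507 = -0.042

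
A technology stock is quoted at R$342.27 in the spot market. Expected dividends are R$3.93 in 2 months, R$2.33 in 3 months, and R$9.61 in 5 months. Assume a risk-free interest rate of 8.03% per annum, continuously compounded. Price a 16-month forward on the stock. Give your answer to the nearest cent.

R$363.75

PV(dividends) I = 3.93·e^(−0.0803·2/12) + 2.33·e^(−0.0803·3/12) + 9.61·e^(−0.0803·5/12)
I = 3.8778 + 2.2837 + 9.2938 = 15.4553
F = (S − I)·e^(rT) = (342.27 − 15.4553) · e^(0.0803·16/12)
= 326.8147 · e^0.107067 = 326.8147 × 1.113009 = R$363.75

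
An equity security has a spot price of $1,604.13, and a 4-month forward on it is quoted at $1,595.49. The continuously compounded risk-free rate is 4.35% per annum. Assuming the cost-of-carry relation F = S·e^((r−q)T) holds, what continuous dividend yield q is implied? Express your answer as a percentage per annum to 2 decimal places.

5.97%

From F = S·e^((r−q)T): (r − q) = ln(F/S)/T
ln(1595.49/1604.13) = ln(0.994614) = -0.005401
(r − q) = -0.005401 / (4/12) = -0.016203
q = r − ln(F/S)/T = 0.0435 + 0.016203 = 0.059703
q = 5.97%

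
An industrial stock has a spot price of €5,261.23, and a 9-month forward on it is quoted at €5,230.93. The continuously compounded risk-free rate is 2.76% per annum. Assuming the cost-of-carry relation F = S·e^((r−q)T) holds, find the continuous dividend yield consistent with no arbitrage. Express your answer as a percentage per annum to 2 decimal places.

From F = S·e^((r−q)T): (r − q) = ln(F/S)/T
ln(5230.93/5261.23) = ln(0.994241) = -0.005776
(r − q) = -0.005776 / (9/12) = -0.007701
q = r − ln(F/S)/T = 0.0276 + 0.007701 = 0.035301
q = 3.53%

3.53%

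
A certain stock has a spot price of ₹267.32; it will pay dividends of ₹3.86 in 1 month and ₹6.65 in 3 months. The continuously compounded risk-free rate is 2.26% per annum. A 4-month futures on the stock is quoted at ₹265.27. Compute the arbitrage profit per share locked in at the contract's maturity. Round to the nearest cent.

PV(dividends) I = 3.86·e^(−0.0226·1/12) + 6.65·e^(−0.0226·3/12) = 10.4653
Fair futures F* = (S − I)·e^(rT) = (267.32 − 10.4653)·e^0.007533 = 256.8547 × 1.007561 = 258.7968
Market ₹265.27 > fair 258.7968: forward overpriced → cash-and-carry (borrow at r, buy the stock and collect the dividends, short the forward).
Profit at T = |F_mkt − F*| = |265.27 − 258.7968| = ₹6.47 per share

₹6.47 per share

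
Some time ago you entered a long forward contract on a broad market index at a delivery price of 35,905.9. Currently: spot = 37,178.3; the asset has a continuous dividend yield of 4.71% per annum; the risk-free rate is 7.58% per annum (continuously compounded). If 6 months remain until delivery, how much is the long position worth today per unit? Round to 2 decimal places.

1742.45

Current fair forward for the remaining 6 months: F = S·e^((r − q)·T), (r − q) = 0.0758 − 0.0471 = 0.0287
F = 37178.3 · e^(0.0287 × 6/12) = 37178.3 × 1.01445346 = 37715.6551
Value of long forward = (F − K)·e^(−rT) = (37715.6551 − 35905.9) · e^(−0.0758·6/12)
= 1809.7551 × 0.96280922 = 1742.45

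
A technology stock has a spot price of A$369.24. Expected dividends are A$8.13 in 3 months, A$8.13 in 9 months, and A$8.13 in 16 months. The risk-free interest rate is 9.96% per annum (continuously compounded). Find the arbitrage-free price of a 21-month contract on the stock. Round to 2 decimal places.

A$412.65

PV(dividends) I = 8.13·e^(−0.0996·3/12) + 8.13·e^(−0.0996·9/12) + 8.13·e^(−0.0996·16/12)
I = 7.9301 + 7.5448 + 7.1190 = 22.5939
F = (S − I)·e^(rT) = (369.24 − 22.5939) · e^(0.0996·21/12)
= 346.6461 · e^0.174300 = 346.6461 × 1.190413 = A$412.65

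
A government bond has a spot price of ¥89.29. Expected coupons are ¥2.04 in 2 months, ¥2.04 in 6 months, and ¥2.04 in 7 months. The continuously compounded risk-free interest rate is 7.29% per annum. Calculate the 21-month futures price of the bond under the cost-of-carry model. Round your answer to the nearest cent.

¥94.69

PV(coupons) I = 2.04·e^(−0.0729·2/12) + 2.04·e^(−0.0729·6/12) + 2.04·e^(−0.0729·7/12)
I = 2.0154 + 1.9670 + 1.9551 = 5.9375
F = (S − I)·e^(rT) = (89.29 − 5.9375) · e^(0.0729·21/12)
= 83.3525 · e^0.127575 = 83.3525 × 1.136070 = ¥94.69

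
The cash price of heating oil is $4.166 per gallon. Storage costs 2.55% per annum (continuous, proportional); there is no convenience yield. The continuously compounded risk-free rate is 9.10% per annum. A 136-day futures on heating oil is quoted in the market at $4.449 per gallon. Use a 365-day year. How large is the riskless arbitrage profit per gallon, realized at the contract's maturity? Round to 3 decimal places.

$0.098 per gallon

Fair futures: F* = S·e^(carry·T), with carry = (r + u) = 0.0910 + 0.0255 = 0.1165
F* = 4.166 · e^(0.1165 × 136/365) = 4.166 · e^0.043408 = 4.166 × 1.044364 = $4.3508
Market $4.449 > fair $4.3508: forward overpriced → cash-and-carry (buy spot, short the forward).
At maturity, profit = |F_mkt − F*| = |4.449 − 4.3508| = $0.098 per gallon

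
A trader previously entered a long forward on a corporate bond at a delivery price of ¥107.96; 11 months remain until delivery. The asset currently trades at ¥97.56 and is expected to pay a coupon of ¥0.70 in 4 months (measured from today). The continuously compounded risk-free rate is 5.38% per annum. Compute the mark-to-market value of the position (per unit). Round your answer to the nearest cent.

PV(remaining coupons) I = 0.70·e^(−0.0538·4/12) = 0.6876
Current forward F = (S − I)·e^(rT) = (97.56 − 0.6876)·e^(0.0538·11/12) = 96.8724 × 1.050553 = 101.7696
Value (long) = (F − K)·e^(−rT) = (101.7696 − 107.96) × 0.951880 = -5.8925
Value = -¥5.89

-¥5.89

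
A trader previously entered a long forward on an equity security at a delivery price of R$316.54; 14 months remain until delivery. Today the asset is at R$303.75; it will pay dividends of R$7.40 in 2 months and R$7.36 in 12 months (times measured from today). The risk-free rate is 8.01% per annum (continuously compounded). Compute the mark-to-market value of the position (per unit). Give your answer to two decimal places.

PV(remaining dividends) I = 7.40·e^(−0.0801·2/12) + 7.36·e^(−0.0801·12/12) = 14.0953
Current forward F = (S − I)·e^(rT) = (303.75 − 14.0953)·e^(0.0801·14/12) = 289.6547 × 1.097956 = 318.0281
Value (long) = (F − K)·e^(−rT) = (318.0281 − 316.54) × 0.910784 = 1.3553
Value = R$1.36

R$1.36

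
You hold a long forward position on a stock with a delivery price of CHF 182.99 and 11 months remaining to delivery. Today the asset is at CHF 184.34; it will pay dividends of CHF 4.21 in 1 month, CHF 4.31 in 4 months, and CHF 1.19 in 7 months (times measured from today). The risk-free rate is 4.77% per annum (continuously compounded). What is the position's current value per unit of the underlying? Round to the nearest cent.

-CHF 0.41

PV(remaining dividends) I = 4.21·e^(−0.0477·1/12) + 4.31·e^(−0.0477·4/12) + 1.19·e^(−0.0477·7/12) = 9.5927
Current forward F = (S − I)·e^(rT) = (184.34 − 9.5927)·e^(0.0477·11/12) = 174.7473 × 1.044695 = 182.5576
Value (long) = (F − K)·e^(−rT) = (182.5576 − 182.99) × 0.957217 = -0.4139
Value = -CHF 0.41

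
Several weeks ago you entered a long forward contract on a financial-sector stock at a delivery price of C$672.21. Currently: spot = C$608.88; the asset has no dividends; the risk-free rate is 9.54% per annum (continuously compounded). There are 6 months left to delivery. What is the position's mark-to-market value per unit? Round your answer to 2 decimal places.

-C$32.02

Current fair forward for the remaining 6 months: F = S·e^(r·T), r = 0.0954
F = 608.88 · e^(0.0954 × 6/12) = 608.88 × 1.048856 = 638.6274
Value of long forward = (F − K)·e^(−rT) = (638.6274 − 672.21) · e^(−0.0954·6/12)
= -33.5826 × 0.953420 = -32.02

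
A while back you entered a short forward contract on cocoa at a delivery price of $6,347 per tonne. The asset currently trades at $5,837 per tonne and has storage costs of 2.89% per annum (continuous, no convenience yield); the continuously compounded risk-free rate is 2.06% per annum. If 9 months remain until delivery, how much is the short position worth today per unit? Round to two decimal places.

$284.79 per tonne

Current fair forward for the remaining 9 months: F = S·e^((r + u)·T), (r + u) = 0.0206 + 0.0289 = 0.0495
F = 5837 · e^(0.0495 × 9/12) = 5837 × 1.03782274 = 6057.7713
Value of long forward = (F − K)·e^(−rT) = (6057.7713 − 6347) · e^(−0.0206·9/12)
= -289.2287 × 0.98466874 = -284.79
Short position value = −(long value) = $284.79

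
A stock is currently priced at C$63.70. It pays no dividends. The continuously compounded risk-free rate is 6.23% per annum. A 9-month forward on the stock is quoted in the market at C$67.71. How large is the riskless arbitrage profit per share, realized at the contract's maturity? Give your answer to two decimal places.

Fair forward: F* = S·e^(carry·T), with carry = r = 0.0623
F* = 63.70 · e^(0.0623 × 9/12) = 63.70 · e^0.046725 = 63.70 × 1.047834 = C$66.7470
Market C$67.71 > fair C$66.7470: forward overpriced → cash-and-carry (buy spot, short the forward).
At maturity, profit = |F_mkt − F*| = |67.71 − 66.7470| = C$0.96 per share

C$0.96 per share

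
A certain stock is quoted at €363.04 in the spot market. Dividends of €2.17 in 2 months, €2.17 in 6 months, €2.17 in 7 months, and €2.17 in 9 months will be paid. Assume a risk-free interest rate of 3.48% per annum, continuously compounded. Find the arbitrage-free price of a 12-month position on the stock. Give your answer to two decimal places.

PV(dividends) I = 2.17·e^(−0.0348·2/12) + 2.17·e^(−0.0348·6/12) + 2.17·e^(−0.0348·7/12) + 2.17·e^(−0.0348·9/12)
I = 2.1575 + 2.1326 + 2.1264 + 2.1141 = 8.5306
F = (S − I)·e^(rT) = (363.04 − 8.5306) · e^(0.0348·12/12)
= 354.5094 · e^0.034800 = 354.5094 × 1.035413 = €367.06

€367.06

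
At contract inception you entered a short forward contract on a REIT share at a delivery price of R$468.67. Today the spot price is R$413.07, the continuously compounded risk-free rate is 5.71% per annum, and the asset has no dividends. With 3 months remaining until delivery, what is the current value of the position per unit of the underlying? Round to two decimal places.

Current fair forward for the remaining 3 months: F = S·e^(r·T), r = 0.0571
F = 413.07 · e^(0.0571 × 3/12) = 413.07 × 1.014377 = 419.0087
Value of long forward = (F − K)·e^(−rT) = (419.0087 − 468.67) · e^(−0.0571·3/12)
= -49.6613 × 0.985826 = -48.96
Short position value = −(long value) = R$48.96

R$48.96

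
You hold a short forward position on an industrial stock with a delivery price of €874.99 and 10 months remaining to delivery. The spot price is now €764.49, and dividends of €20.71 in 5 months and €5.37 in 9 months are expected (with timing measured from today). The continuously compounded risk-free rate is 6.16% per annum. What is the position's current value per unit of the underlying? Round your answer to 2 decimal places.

PV(remaining dividends) I = 20.71·e^(−0.0616·5/12) + 5.37·e^(−0.0616·9/12) = 25.3128
Current forward F = (S − I)·e^(rT) = (764.49 − 25.3128)·e^(0.0616·10/12) = 739.1772 × 1.052674 = 778.1126
Value (long) = (F − K)·e^(−rT) = (778.1126 − 874.99) × 0.949962 = -92.0298
Short position value = −(long value) = €92.03

€92.03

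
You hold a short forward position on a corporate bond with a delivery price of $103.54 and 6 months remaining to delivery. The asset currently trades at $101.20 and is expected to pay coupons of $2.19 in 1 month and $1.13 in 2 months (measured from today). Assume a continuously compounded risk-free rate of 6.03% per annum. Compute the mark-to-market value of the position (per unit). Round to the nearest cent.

PV(remaining coupons) I = 2.19·e^(−0.0603·1/12) + 1.13·e^(−0.0603·2/12) = 3.2977
Current forward F = (S − I)·e^(rT) = (101.20 − 3.2977)·e^(0.0603·6/12) = 97.9023 × 1.030609 = 100.8990
Value (long) = (F − K)·e^(−rT) = (100.8990 − 103.54) × 0.970300 = -2.5626
Short position value = −(long value) = $2.56

$2.56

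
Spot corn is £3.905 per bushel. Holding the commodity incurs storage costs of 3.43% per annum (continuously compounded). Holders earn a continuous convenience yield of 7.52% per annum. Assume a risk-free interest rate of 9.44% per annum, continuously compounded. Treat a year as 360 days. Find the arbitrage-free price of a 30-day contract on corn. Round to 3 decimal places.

Net carry = r + u − y = 0.0944 + 0.0343 − 0.0752 = 0.0535
F = S·e^((r+u−y)T) = 3.905 · e^(0.0535 × 30/360) = 3.905 · e^0.004458
= 3.905 × 1.004468 = £3.922 per bushel

£3.922 per bushel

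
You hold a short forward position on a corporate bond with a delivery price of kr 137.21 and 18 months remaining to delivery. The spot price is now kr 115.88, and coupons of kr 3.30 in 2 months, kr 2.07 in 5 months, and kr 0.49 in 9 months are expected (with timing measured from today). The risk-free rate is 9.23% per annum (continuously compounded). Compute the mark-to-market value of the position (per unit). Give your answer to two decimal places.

kr 9.29

PV(remaining coupons) I = 3.30·e^(−0.0923·2/12) + 2.07·e^(−0.0923·5/12) + 0.49·e^(−0.0923·9/12) = 5.6988
Current forward F = (S − I)·e^(rT) = (115.88 − 5.6988)·e^(0.0923·18/12) = 110.1812 × 1.148492 = 126.5422
Value (long) = (F − K)·e^(−rT) = (126.5422 − 137.21) × 0.870707 = -9.2885
Short position value = −(long value) = kr 9.29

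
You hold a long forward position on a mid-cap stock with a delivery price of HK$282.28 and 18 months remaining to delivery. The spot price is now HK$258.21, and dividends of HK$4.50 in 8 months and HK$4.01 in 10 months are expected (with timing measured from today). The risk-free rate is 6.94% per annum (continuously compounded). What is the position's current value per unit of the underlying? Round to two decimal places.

PV(remaining dividends) I = 4.50·e^(−0.0694·8/12) + 4.01·e^(−0.0694·10/12) = 8.0812
Current forward F = (S − I)·e^(rT) = (258.21 − 8.0812)·e^(0.0694·18/12) = 250.1288 × 1.109711 = 277.5707
Value (long) = (F − K)·e^(−rT) = (277.5707 − 282.28) × 0.901135 = -4.2437
Value = -HK$4.24

-HK$4.24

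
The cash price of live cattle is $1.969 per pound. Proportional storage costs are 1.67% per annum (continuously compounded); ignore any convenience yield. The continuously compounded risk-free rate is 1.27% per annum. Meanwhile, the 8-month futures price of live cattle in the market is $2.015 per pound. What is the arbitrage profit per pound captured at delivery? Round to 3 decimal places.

$0.007 per pound

Fair futures: F* = S·e^(carry·T), with carry = (r + u) = 0.0127 + 0.0167 = 0.0294
F* = 1.969 · e^(0.0294 × 8/12) = 1.969 · e^0.019600 = 1.969 × 1.019793 = $2.0080
Market $2.015 > fair $2.0080: forward overpriced → cash-and-carry (buy spot, short the forward).
At maturity, profit = |F_mkt − F*| = |2.015 − 2.0080| = $0.007 per pound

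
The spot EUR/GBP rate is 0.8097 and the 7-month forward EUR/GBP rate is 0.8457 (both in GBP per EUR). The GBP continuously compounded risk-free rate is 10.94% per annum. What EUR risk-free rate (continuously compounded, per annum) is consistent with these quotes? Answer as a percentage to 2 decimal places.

F = S·e^((r_GBP − r_EUR)T) ⇒ r_EUR = r_GBP − ln(F/S)/T
ln(0.8457/0.8097) = 0.043501; /(7/12) = 0.074573
r_EUR = 0.1094 − 0.074573 = 0.034827
r_EUR = 3.48%

3.48%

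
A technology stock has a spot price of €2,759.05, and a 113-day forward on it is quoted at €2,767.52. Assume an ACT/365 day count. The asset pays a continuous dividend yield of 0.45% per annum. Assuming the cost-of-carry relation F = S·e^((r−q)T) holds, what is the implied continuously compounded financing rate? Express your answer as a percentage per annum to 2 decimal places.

From F = S·e^((r−q)T): (r − q) = ln(F/S)/T
ln(2767.52/2759.05) = ln(1.003070) = 0.003065
(r − q) = 0.003065 / (113/365) = 0.009900
r = ln(F/S)/T + q = 0.009900 + 0.0045 = 0.014400
r = 1.44%

1.44%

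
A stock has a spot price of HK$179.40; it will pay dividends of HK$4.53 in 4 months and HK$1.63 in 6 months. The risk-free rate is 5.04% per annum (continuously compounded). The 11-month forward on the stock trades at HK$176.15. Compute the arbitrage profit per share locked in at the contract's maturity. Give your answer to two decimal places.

HK$5.40 per share

PV(dividends) I = 4.53·e^(−0.0504·4/12) + 1.63·e^(−0.0504·6/12) = 6.0440
Fair forward F* = (S − I)·e^(rT) = (179.40 − 6.0440)·e^0.046200 = 173.3560 × 1.047284 = 181.5530
Market HK$176.15 < fair 181.5530: forward underpriced → reverse cash-and-carry (short the stock, invest proceeds at r, pay the dividends, go long the forward).
Profit at T = |F_mkt − F*| = |176.15 − 181.5530| = HK$5.40 per share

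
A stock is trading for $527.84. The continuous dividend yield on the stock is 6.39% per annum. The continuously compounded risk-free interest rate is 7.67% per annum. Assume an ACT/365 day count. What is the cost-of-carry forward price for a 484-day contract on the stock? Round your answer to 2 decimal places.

$536.88

F = S·e^((r − q)T) = 527.84 · e^((0.0767 − 0.0639) × 484/365)
= 527.84 · e^0.016973 = 527.84 × 1.017118
F = $536.88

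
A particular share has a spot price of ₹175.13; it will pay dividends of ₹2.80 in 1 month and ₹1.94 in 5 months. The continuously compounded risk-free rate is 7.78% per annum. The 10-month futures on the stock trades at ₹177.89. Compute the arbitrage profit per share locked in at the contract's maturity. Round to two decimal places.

₹4.00 per share

PV(dividends) I = 2.80·e^(−0.0778·1/12) + 1.94·e^(−0.0778·5/12) = 4.6600
Fair futures F* = (S − I)·e^(rT) = (175.13 − 4.6600)·e^0.064833 = 170.4700 × 1.066981 = 181.8883
Market ₹177.89 < fair 181.8883: forward underpriced → reverse cash-and-carry (short the stock, invest proceeds at r, pay the dividends, go long the forward).
Profit at T = |F_mkt − F*| = |177.89 − 181.8883| = ₹4.00 per share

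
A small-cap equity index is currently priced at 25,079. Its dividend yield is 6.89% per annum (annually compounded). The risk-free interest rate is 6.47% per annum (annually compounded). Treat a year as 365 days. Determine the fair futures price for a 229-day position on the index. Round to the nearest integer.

25,017

F = S · (1+r)^T / (1+q)^T
= 25079 × 1.040117 / 1.042690 = 25079 × 0.997532
F = 25,017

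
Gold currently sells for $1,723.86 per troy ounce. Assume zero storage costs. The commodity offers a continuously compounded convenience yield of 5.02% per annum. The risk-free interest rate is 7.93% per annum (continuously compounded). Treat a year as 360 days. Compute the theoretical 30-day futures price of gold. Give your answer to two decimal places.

Net carry = r + u − y = 0.0793 + 0.0000 − 0.0502 = 0.0291
F = S·e^((r+u−y)T) = 1723.86 · e^(0.0291 × 30/360) = 1723.86 · e^0.00242500
= 1723.86 × 1.00242794 = $1,728.05 per troy ounce

$1,728.05 per troy ounce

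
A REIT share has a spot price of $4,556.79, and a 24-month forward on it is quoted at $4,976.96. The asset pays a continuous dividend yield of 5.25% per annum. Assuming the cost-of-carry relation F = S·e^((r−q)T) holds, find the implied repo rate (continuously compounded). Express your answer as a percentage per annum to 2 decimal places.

From F = S·e^((r−q)T): (r − q) = ln(F/S)/T
ln(4976.96/4556.79) = ln(1.092207) = 0.088200
(r − q) = 0.088200 / (24/12) = 0.044100
r = ln(F/S)/T + q = 0.044100 + 0.0525 = 0.096600
r = 9.66%

9.66%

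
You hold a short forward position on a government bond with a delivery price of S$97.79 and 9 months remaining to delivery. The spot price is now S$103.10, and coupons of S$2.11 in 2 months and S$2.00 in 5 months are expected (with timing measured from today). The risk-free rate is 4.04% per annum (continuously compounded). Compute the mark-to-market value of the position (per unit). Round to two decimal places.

PV(remaining coupons) I = 2.11·e^(−0.0404·2/12) + 2.00·e^(−0.0404·5/12) = 4.0625
Current forward F = (S − I)·e^(rT) = (103.10 − 4.0625)·e^(0.0404·9/12) = 99.0375 × 1.030764 = 102.0843
Value (long) = (F − K)·e^(−rT) = (102.0843 − 97.79) × 0.970154 = 4.1661
Short position value = −(long value) = -S$4.17

-S$4.17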